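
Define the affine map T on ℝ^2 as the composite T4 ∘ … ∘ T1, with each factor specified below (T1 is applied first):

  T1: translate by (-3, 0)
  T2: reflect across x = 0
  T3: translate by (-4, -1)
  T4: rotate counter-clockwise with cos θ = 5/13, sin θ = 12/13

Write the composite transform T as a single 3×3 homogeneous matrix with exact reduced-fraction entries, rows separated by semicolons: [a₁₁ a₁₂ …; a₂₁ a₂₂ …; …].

T1 = [1 0 -3; 0 1 0; 0 0 1]
T2·T1 = [-1 0 3; 0 1 0; 0 0 1]
T3·…·T1 = [-1 0 -1; 0 1 -1; 0 0 1]
T4·…·T1 = [-5/13 -12/13 7/13; -12/13 5/13 -17/13; 0 0 1]

T = [-5/13 -12/13 7/13; -12/13 5/13 -17/13; 0 0 1]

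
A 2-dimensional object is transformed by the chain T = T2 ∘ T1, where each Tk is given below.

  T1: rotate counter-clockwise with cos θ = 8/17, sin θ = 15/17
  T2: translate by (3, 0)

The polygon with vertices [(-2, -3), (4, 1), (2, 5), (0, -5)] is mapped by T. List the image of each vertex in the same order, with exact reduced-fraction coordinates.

image vertices: (80/17, -54/17), (4, 4), (-8/17, 70/17), (126/17, -40/17)

T1 rotate counter-clockwise with cos θ = 8/17, sin θ = 15/17: (-2, -3) → (29/17, -54/17); (4, 1) → (1, 4); (2, 5) → (-59/17, 70/17); (0, -5) → (75/17, -40/17)
T2 translate by (3, 0): (29/17, -54/17) → (80/17, -54/17); (1, 4) → (4, 4); (-59/17, 70/17) → (-8/17, 70/17); (75/17, -40/17) → (126/17, -40/17)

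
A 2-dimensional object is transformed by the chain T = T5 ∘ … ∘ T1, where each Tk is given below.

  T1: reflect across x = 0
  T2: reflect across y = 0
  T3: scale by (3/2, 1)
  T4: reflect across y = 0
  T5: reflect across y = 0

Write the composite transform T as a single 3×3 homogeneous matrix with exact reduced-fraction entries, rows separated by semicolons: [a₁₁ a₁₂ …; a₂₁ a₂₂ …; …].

T1 = [-1 0 0; 0 1 0; 0 0 1]
T2·T1 = [-1 0 0; 0 -1 0; 0 0 1]
T3·…·T1 = [-3/2 0 0; 0 -1 0; 0 0 1]
T4·…·T1 = [-3/2 0 0; 0 1 0; 0 0 1]
T5·…·T1 = [-3/2 0 0; 0 -1 0; 0 0 1]

T = [-3/2 0 0; 0 -1 0; 0 0 1]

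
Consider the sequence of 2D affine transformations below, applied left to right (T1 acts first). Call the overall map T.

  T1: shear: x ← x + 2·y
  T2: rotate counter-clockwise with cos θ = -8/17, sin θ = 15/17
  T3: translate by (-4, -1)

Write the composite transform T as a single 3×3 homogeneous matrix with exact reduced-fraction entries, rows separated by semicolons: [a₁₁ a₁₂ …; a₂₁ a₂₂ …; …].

T1 = [1 2 0; 0 1 0; 0 0 1]
T2·T1 = [-8/17 -31/17 0; 15/17 22/17 0; 0 0 1]
T3·…·T1 = [-8/17 -31/17 -4; 15/17 22/17 -1; 0 0 1]

T = [-8/17 -31/17 -4; 15/17 22/17 -1; 0 0 1]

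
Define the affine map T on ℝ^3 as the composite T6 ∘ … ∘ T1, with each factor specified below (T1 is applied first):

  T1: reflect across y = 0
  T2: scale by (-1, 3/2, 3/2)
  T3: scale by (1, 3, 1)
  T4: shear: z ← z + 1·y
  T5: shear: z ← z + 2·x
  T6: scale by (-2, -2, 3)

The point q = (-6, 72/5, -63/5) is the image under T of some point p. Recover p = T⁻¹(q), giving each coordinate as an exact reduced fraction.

p = (-3, 8/5, -2)

T1 = [1 0 0 0; 0 -1 0 0; 0 0 1 0; 0 0 0 1]
T2·T1 = [-1 0 0 0; 0 -3/2 0 0; 0 0 3/2 0; 0 0 0 1]
T3·…·T1 = [-1 0 0 0; 0 -9/2 0 0; 0 0 3/2 0; 0 0 0 1]
T4·…·T1 = [-1 0 0 0; 0 -9/2 0 0; 0 -9/2 3/2 0; 0 0 0 1]
T5·…·T1 = [-1 0 0 0; 0 -9/2 0 0; -2 -9/2 3/2 0; 0 0 0 1]
T6·…·T1 = [2 0 0 0; 0 9 0 0; -6 -27/2 9/2 0; 0 0 0 1]
det M = 81; M⁻¹ = [1/2 0 0 0; 0 1/9 0 0; 2/3 1/3 2/9 0; 0 0 0 1]
M⁻¹ · (-6, 72/5, -63/5)ᵀ = (-3, 8/5, -2)ᵀ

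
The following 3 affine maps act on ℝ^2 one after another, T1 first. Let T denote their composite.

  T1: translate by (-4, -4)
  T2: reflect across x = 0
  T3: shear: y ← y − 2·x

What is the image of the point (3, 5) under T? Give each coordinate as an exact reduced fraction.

T(p) = (1, -1)

T1 translate by (-4, -4): (3, 5) → (-1, 1)
T2 reflect across x = 0: (-1, 1) → (1, 1)
T3 shear: y ← y − 2·x: (1, 1) → (1, -1)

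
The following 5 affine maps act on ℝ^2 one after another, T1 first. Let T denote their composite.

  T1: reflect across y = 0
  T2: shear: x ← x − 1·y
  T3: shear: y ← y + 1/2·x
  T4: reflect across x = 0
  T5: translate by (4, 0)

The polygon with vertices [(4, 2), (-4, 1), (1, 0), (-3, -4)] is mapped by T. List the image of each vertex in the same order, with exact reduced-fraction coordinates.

image vertices: (-2, 1), (7, -5/2), (3, 1/2), (11, 1/2)

T1 reflect across y = 0: (4, 2) → (4, -2); (-4, 1) → (-4, -1); (1, 0) → (1, 0); (-3, -4) → (-3, 4)
T2 shear: x ← x − 1·y: (4, -2) → (6, -2); (-4, -1) → (-3, -1); (1, 0) → (1, 0); (-3, 4) → (-7, 4)
T3 shear: y ← y + 1/2·x: (6, -2) → (6, 1); (-3, -1) → (-3, -5/2); (1, 0) → (1, 1/2); (-7, 4) → (-7, 1/2)
T4 reflect across x = 0: (6, 1) → (-6, 1); (-3, -5/2) → (3, -5/2); (1, 1/2) → (-1, 1/2); (-7, 1/2) → (7, 1/2)
T5 translate by (4, 0): (-6, 1) → (-2, 1); (3, -5/2) → (7, -5/2); (-1, 1/2) → (3, 1/2); (7, 1/2) → (11, 1/2)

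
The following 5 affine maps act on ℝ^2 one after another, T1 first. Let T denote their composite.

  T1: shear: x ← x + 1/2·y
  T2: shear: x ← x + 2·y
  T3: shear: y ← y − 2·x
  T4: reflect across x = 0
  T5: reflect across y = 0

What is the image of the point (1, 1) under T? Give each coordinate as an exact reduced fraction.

T1 shear: x ← x + 1/2·y: (1, 1) → (3/2, 1)
T2 shear: x ← x + 2·y: (3/2, 1) → (7/2, 1)
T3 shear: y ← y − 2·x: (7/2, 1) → (7/2, -6)
T4 reflect across x = 0: (7/2, -6) → (-7/2, -6)
T5 reflect across y = 0: (-7/2, -6) → (-7/2, 6)

T(p) = (-7/2, 6)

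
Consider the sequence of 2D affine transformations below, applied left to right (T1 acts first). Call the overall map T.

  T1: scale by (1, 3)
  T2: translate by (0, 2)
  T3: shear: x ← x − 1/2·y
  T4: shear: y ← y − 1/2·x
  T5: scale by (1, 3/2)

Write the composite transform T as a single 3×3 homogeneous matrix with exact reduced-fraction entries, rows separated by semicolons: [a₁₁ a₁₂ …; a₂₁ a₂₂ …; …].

T1 = [1 0 0; 0 3 0; 0 0 1]
T2·T1 = [1 0 0; 0 3 2; 0 0 1]
T3·…·T1 = [1 -3/2 -1; 0 3 2; 0 0 1]
T4·…·T1 = [1 -3/2 -1; -1/2 15/4 5/2; 0 0 1]
T5·…·T1 = [1 -3/2 -1; -3/4 45/8 15/4; 0 0 1]

T = [1 -3/2 -1; -3/4 45/8 15/4; 0 0 1]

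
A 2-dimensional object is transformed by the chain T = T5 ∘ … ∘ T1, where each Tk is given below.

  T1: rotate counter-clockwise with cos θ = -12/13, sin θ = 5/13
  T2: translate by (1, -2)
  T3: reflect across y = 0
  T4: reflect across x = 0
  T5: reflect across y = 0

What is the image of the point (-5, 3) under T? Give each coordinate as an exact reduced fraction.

T(p) = (-58/13, -87/13)

T1 rotate counter-clockwise with cos θ = -12/13, sin θ = 5/13: (-5, 3) → (45/13, -61/13)
T2 translate by (1, -2): (45/13, -61/13) → (58/13, -87/13)
T3 reflect across y = 0: (58/13, -87/13) → (58/13, 87/13)
T4 reflect across x = 0: (58/13, 87/13) → (-58/13, 87/13)
T5 reflect across y = 0: (-58/13, 87/13) → (-58/13, -87/13)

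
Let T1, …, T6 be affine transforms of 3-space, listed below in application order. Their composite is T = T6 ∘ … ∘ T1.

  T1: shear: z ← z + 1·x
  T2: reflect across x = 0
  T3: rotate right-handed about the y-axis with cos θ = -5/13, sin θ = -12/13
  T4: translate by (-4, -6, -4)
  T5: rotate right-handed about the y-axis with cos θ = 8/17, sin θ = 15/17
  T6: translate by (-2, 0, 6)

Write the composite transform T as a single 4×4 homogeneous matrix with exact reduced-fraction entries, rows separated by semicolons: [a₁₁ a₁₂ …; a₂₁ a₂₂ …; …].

T = [-311/221 0 -171/221 -126/17; 0 1 0 -6; -31/221 0 140/221 130/17; 0 0 0 1]

T1 = [1 0 0 0; 0 1 0 0; 1 0 1 0; 0 0 0 1]
T2·T1 = [-1 0 0 0; 0 1 0 0; 1 0 1 0; 0 0 0 1]
T3·…·T1 = [-7/13 0 -12/13 0; 0 1 0 0; -17/13 0 -5/13 0; 0 0 0 1]
T4·…·T1 = [-7/13 0 -12/13 -4; 0 1 0 -6; -17/13 0 -5/13 -4; 0 0 0 1]
T5·…·T1 = [-311/221 0 -171/221 -92/17; 0 1 0 -6; -31/221 0 140/221 28/17; 0 0 0 1]
T6·…·T1 = [-311/221 0 -171/221 -126/17; 0 1 0 -6; -31/221 0 140/221 130/17; 0 0 0 1]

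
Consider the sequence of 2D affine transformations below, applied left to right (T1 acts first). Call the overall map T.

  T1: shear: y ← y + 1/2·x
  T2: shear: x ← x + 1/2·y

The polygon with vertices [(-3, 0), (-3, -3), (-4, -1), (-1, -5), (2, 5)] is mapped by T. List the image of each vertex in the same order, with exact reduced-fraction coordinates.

T1 shear: y ← y + 1/2·x: (-3, 0) → (-3, -3/2); (-3, -3) → (-3, -9/2); (-4, -1) → (-4, -3); (-1, -5) → (-1, -11/2); (2, 5) → (2, 6)
T2 shear: x ← x + 1/2·y: (-3, -3/2) → (-15/4, -3/2); (-3, -9/2) → (-21/4, -9/2); (-4, -3) → (-11/2, -3); (-1, -11/2) → (-15/4, -11/2); (2, 6) → (5, 6)

image vertices: (-15/4, -3/2), (-21/4, -9/2), (-11/2, -3), (-15/4, -11/2), (5, 6)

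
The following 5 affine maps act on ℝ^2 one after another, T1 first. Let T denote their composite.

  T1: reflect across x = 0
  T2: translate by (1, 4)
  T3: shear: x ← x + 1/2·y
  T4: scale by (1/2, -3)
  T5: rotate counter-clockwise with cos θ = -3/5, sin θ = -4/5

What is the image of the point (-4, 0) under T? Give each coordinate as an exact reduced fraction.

T(p) = (-117/10, 22/5)

T1 reflect across x = 0: (-4, 0) → (4, 0)
T2 translate by (1, 4): (4, 0) → (5, 4)
T3 shear: x ← x + 1/2·y: (5, 4) → (7, 4)
T4 scale by (1/2, -3): (7, 4) → (7/2, -12)
T5 rotate counter-clockwise with cos θ = -3/5, sin θ = -4/5: (7/2, -12) → (-117/10, 22/5)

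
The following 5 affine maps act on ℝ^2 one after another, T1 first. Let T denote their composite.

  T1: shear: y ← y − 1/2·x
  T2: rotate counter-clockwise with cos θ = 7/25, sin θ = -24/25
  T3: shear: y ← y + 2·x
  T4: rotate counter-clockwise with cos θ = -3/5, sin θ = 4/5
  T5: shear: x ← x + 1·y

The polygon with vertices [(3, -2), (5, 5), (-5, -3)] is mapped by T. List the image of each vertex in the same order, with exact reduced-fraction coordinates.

image vertices: (2989/250, 831/250), (-207/50, 47/50), (-409/250, -511/250)

T1 shear: y ← y − 1/2·x: (3, -2) → (3, -7/2); (5, 5) → (5, 5/2); (-5, -3) → (-5, -1/2)
T2 rotate counter-clockwise with cos θ = 7/25, sin θ = -24/25: (3, -7/2) → (-63/25, -193/50); (5, 5/2) → (19/5, -41/10); (-5, -1/2) → (-47/25, 233/50)
T3 shear: y ← y + 2·x: (-63/25, -193/50) → (-63/25, -89/10); (19/5, -41/10) → (19/5, 7/2); (-47/25, 233/50) → (-47/25, 9/10)
T4 rotate counter-clockwise with cos θ = -3/5, sin θ = 4/5: (-63/25, -89/10) → (1079/125, 831/250); (19/5, 7/2) → (-127/25, 47/50); (-47/25, 9/10) → (51/125, -511/250)
T5 shear: x ← x + 1·y: (1079/125, 831/250) → (2989/250, 831/250); (-127/25, 47/50) → (-207/50, 47/50); (51/125, -511/250) → (-409/250, -511/250)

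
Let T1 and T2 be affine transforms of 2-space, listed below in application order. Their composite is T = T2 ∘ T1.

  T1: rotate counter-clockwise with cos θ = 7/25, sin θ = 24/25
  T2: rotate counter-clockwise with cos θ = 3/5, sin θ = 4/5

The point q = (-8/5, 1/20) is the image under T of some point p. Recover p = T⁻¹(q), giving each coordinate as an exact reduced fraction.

p = (1, 5/4)

T1 = [7/25 -24/25 0; 24/25 7/25 0; 0 0 1]
T2·T1 = [-3/5 -4/5 0; 4/5 -3/5 0; 0 0 1]
det M = 1; M⁻¹ = [-3/5 4/5 0; -4/5 -3/5 0; 0 0 1]
M⁻¹ · (-8/5, 1/20)ᵀ = (1, 5/4)ᵀ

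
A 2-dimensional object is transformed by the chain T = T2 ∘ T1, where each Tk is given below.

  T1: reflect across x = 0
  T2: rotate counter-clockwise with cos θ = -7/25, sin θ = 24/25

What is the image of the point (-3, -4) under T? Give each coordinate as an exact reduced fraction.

T1 reflect across x = 0: (-3, -4) → (3, -4)
T2 rotate counter-clockwise with cos θ = -7/25, sin θ = 24/25: (3, -4) → (3, 4)

T(p) = (3, 4)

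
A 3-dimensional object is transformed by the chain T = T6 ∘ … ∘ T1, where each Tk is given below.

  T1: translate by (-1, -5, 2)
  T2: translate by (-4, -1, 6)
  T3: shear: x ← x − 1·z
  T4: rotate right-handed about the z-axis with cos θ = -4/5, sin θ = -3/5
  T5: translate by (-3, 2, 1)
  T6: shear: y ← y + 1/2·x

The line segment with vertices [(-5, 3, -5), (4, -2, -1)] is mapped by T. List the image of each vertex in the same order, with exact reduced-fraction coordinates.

T1 translate by (-1, -5, 2): (-5, 3, -5) → (-6, -2, -3); (4, -2, -1) → (3, -7, 1)
T2 translate by (-4, -1, 6): (-6, -2, -3) → (-10, -3, 3); (3, -7, 1) → (-1, -8, 7)
T3 shear: x ← x − 1·z: (-10, -3, 3) → (-13, -3, 3); (-1, -8, 7) → (-8, -8, 7)
T4 rotate right-handed about the z-axis with cos θ = -4/5, sin θ = -3/5: (-13, -3, 3) → (43/5, 51/5, 3); (-8, -8, 7) → (8/5, 56/5, 7)
T5 translate by (-3, 2, 1): (43/5, 51/5, 3) → (28/5, 61/5, 4); (8/5, 56/5, 7) → (-7/5, 66/5, 8)
T6 shear: y ← y + 1/2·x: (28/5, 61/5, 4) → (28/5, 15, 4); (-7/5, 66/5, 8) → (-7/5, 25/2, 8)

image vertices: (28/5, 15, 4), (-7/5, 25/2, 8)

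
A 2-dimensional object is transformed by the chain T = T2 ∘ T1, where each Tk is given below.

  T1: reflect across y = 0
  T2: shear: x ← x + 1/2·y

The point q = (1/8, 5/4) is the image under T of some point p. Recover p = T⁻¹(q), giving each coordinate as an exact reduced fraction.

p = (-1/2, -5/4)

T1 = [1 0 0; 0 -1 0; 0 0 1]
T2·T1 = [1 -1/2 0; 0 -1 0; 0 0 1]
det M = -1; M⁻¹ = [1 -1/2 0; 0 -1 0; 0 0 1]
M⁻¹ · (1/8, 5/4)ᵀ = (-1/2, -5/4)ᵀ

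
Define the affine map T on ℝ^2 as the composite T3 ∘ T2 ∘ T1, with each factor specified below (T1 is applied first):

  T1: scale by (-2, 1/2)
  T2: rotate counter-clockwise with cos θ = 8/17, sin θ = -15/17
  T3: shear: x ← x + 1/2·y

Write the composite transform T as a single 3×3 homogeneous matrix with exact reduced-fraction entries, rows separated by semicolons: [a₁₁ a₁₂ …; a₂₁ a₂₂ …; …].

T = [-1/17 19/34 0; 30/17 4/17 0; 0 0 1]

T1 = [-2 0 0; 0 1/2 0; 0 0 1]
T2·T1 = [-16/17 15/34 0; 30/17 4/17 0; 0 0 1]
T3·…·T1 = [-1/17 19/34 0; 30/17 4/17 0; 0 0 1]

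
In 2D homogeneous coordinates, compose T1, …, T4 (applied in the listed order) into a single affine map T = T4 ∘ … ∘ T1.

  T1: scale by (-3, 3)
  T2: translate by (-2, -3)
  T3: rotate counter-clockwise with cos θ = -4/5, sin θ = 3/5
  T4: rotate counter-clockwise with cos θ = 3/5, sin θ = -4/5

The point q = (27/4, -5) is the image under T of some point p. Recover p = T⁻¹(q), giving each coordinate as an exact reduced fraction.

T1 = [-3 0 0; 0 3 0; 0 0 1]
T2·T1 = [-3 0 -2; 0 3 -3; 0 0 1]
T3·…·T1 = [12/5 -9/5 17/5; -9/5 -12/5 6/5; 0 0 1]
T4·…·T1 = [0 -3 3; -3 0 -2; 0 0 1]
det M = -9; M⁻¹ = [0 -1/3 -2/3; -1/3 0 1; 0 0 1]
M⁻¹ · (27/4, -5)ᵀ = (1, -5/4)ᵀ

p = (1, -5/4)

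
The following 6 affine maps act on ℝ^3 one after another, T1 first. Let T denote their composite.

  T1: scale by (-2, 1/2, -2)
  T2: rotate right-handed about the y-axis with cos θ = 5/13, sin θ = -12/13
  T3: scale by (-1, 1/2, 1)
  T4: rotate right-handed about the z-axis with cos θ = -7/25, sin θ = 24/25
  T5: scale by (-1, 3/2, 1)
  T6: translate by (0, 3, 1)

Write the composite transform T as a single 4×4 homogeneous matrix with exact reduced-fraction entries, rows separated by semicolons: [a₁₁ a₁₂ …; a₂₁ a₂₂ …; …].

T1 = [-2 0 0 0; 0 1/2 0 0; 0 0 -2 0; 0 0 0 1]
T2·T1 = [-10/13 0 24/13 0; 0 1/2 0 0; -24/13 0 -10/13 0; 0 0 0 1]
T3·…·T1 = [10/13 0 -24/13 0; 0 1/4 0 0; -24/13 0 -10/13 0; 0 0 0 1]
T4·…·T1 = [-14/65 -6/25 168/325 0; 48/65 -7/100 -576/325 0; -24/13 0 -10/13 0; 0 0 0 1]
T5·…·T1 = [14/65 6/25 -168/325 0; 72/65 -21/200 -864/325 0; -24/13 0 -10/13 0; 0 0 0 1]
T6·…·T1 = [14/65 6/25 -168/325 0; 72/65 -21/200 -864/325 3; -24/13 0 -10/13 1; 0 0 0 1]

T = [14/65 6/25 -168/325 0; 72/65 -21/200 -864/325 3; -24/13 0 -10/13 1; 0 0 0 1]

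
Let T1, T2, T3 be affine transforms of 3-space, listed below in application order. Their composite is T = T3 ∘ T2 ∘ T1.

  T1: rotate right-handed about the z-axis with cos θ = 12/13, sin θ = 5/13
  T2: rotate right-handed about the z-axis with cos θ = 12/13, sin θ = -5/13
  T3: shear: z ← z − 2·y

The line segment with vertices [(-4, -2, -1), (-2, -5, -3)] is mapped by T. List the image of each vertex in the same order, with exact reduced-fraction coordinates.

image vertices: (-4, -2, 3), (-2, -5, 7)

T1 rotate right-handed about the z-axis with cos θ = 12/13, sin θ = 5/13: (-4, -2, -1) → (-38/13, -44/13, -1); (-2, -5, -3) → (1/13, -70/13, -3)
T2 rotate right-handed about the z-axis with cos θ = 12/13, sin θ = -5/13: (-38/13, -44/13, -1) → (-4, -2, -1); (1/13, -70/13, -3) → (-2, -5, -3)
T3 shear: z ← z − 2·y: (-4, -2, -1) → (-4, -2, 3); (-2, -5, -3) → (-2, -5, 7)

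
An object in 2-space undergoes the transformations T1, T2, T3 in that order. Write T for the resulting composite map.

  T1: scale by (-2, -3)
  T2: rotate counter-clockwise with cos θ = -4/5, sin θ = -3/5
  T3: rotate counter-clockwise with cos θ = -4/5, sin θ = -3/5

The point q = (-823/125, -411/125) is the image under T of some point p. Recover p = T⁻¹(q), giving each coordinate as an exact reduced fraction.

p = (5/2, -9/5)

T1 = [-2 0 0; 0 -3 0; 0 0 1]
T2·T1 = [8/5 -9/5 0; 6/5 12/5 0; 0 0 1]
T3·…·T1 = [-14/25 72/25 0; -48/25 -21/25 0; 0 0 1]
det M = 6; M⁻¹ = [-7/50 -12/25 0; 8/25 -7/75 0; 0 0 1]
M⁻¹ · (-823/125, -411/125)ᵀ = (5/2, -9/5)ᵀ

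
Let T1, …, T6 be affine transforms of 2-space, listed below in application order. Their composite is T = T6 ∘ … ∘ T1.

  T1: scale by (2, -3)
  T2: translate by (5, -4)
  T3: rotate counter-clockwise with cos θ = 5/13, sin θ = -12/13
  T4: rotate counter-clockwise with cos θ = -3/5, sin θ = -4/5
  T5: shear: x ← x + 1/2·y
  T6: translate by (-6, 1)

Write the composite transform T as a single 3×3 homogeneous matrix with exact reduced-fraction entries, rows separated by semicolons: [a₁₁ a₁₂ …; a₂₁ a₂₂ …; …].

T1 = [2 0 0; 0 -3 0; 0 0 1]
T2·T1 = [2 0 5; 0 -3 -4; 0 0 1]
T3·…·T1 = [10/13 -36/13 -23/13; -24/13 -15/13 -80/13; 0 0 1]
T4·…·T1 = [-126/65 48/65 -251/65; 32/65 189/65 332/65; 0 0 1]
T5·…·T1 = [-22/13 57/26 -17/13; 32/65 189/65 332/65; 0 0 1]
T6·…·T1 = [-22/13 57/26 -95/13; 32/65 189/65 397/65; 0 0 1]

T = [-22/13 57/26 -95/13; 32/65 189/65 397/65; 0 0 1]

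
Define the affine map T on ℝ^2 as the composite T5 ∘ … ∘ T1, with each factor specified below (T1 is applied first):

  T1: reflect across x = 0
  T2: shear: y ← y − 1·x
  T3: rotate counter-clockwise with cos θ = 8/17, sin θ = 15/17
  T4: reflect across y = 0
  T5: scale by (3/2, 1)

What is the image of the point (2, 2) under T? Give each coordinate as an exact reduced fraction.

T(p) = (-114/17, -2/17)

T1 reflect across x = 0: (2, 2) → (-2, 2)
T2 shear: y ← y − 1·x: (-2, 2) → (-2, 4)
T3 rotate counter-clockwise with cos θ = 8/17, sin θ = 15/17: (-2, 4) → (-76/17, 2/17)
T4 reflect across y = 0: (-76/17, 2/17) → (-76/17, -2/17)
T5 scale by (3/2, 1): (-76/17, -2/17) → (-114/17, -2/17)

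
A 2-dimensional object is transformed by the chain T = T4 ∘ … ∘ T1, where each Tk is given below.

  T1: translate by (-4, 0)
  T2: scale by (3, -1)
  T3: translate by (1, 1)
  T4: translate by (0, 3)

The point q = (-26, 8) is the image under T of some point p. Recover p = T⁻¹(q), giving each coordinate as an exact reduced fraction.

T1 = [1 0 -4; 0 1 0; 0 0 1]
T2·T1 = [3 0 -12; 0 -1 0; 0 0 1]
T3·…·T1 = [3 0 -11; 0 -1 1; 0 0 1]
T4·…·T1 = [3 0 -11; 0 -1 4; 0 0 1]
det M = -3; M⁻¹ = [1/3 0 11/3; 0 -1 4; 0 0 1]
M⁻¹ · (-26, 8)ᵀ = (-5, -4)ᵀ

p = (-5, -4)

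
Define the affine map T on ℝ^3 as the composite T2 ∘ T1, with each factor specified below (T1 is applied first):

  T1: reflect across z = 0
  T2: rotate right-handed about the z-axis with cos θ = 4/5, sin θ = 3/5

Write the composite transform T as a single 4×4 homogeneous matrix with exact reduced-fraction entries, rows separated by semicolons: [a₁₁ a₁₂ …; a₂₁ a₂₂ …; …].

T = [4/5 -3/5 0 0; 3/5 4/5 0 0; 0 0 -1 0; 0 0 0 1]

T1 = [1 0 0 0; 0 1 0 0; 0 0 -1 0; 0 0 0 1]
T2·T1 = [4/5 -3/5 0 0; 3/5 4/5 0 0; 0 0 -1 0; 0 0 0 1]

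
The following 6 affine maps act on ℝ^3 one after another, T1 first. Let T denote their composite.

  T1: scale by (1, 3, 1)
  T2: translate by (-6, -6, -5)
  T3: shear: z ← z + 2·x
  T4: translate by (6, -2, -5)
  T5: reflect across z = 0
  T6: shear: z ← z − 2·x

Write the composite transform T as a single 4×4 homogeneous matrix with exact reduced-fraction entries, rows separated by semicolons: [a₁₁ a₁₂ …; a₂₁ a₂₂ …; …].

T = [1 0 0 0; 0 3 0 -8; -4 0 -1 22; 0 0 0 1]

T1 = [1 0 0 0; 0 3 0 0; 0 0 1 0; 0 0 0 1]
T2·T1 = [1 0 0 -6; 0 3 0 -6; 0 0 1 -5; 0 0 0 1]
T3·…·T1 = [1 0 0 -6; 0 3 0 -6; 2 0 1 -17; 0 0 0 1]
T4·…·T1 = [1 0 0 0; 0 3 0 -8; 2 0 1 -22; 0 0 0 1]
T5·…·T1 = [1 0 0 0; 0 3 0 -8; -2 0 -1 22; 0 0 0 1]
T6·…·T1 = [1 0 0 0; 0 3 0 -8; -4 0 -1 22; 0 0 0 1]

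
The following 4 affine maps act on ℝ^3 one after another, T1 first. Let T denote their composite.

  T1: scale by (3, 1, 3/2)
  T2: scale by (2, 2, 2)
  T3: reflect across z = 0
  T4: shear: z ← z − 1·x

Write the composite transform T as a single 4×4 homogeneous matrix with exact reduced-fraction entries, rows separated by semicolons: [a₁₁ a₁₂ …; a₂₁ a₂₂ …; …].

T1 = [3 0 0 0; 0 1 0 0; 0 0 3/2 0; 0 0 0 1]
T2·T1 = [6 0 0 0; 0 2 0 0; 0 0 3 0; 0 0 0 1]
T3·…·T1 = [6 0 0 0; 0 2 0 0; 0 0 -3 0; 0 0 0 1]
T4·…·T1 = [6 0 0 0; 0 2 0 0; -6 0 -3 0; 0 0 0 1]

T = [6 0 0 0; 0 2 0 0; -6 0 -3 0; 0 0 0 1]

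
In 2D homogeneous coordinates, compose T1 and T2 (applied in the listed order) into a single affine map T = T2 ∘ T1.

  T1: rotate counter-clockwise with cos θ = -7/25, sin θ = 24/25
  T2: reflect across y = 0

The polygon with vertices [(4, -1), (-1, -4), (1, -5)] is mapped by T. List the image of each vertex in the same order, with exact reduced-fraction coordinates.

T1 rotate counter-clockwise with cos θ = -7/25, sin θ = 24/25: (4, -1) → (-4/25, 103/25); (-1, -4) → (103/25, 4/25); (1, -5) → (113/25, 59/25)
T2 reflect across y = 0: (-4/25, 103/25) → (-4/25, -103/25); (103/25, 4/25) → (103/25, -4/25); (113/25, 59/25) → (113/25, -59/25)

image vertices: (-4/25, -103/25), (103/25, -4/25), (113/25, -59/25)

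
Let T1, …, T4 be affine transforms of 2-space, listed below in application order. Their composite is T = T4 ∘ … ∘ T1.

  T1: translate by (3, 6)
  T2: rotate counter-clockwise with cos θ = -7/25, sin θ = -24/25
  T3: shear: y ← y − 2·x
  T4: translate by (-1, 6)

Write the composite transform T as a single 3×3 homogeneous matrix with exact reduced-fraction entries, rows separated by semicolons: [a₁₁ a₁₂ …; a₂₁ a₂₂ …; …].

T = [-7/25 24/25 98/25; -2/5 -11/5 -42/5; 0 0 1]

T1 = [1 0 3; 0 1 6; 0 0 1]
T2·T1 = [-7/25 24/25 123/25; -24/25 -7/25 -114/25; 0 0 1]
T3·…·T1 = [-7/25 24/25 123/25; -2/5 -11/5 -72/5; 0 0 1]
T4·…·T1 = [-7/25 24/25 98/25; -2/5 -11/5 -42/5; 0 0 1]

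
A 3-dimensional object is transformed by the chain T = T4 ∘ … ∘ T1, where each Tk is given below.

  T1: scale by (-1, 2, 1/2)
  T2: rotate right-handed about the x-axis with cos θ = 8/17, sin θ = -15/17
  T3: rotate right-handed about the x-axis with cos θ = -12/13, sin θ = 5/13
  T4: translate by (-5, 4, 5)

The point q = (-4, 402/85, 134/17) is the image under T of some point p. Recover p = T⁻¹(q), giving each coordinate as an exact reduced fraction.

p = (-1, 7/5, -2)

T1 = [-1 0 0 0; 0 2 0 0; 0 0 1/2 0; 0 0 0 1]
T2·T1 = [-1 0 0 0; 0 16/17 15/34 0; 0 -30/17 4/17 0; 0 0 0 1]
T3·…·T1 = [-1 0 0 0; 0 -42/221 -110/221 0; 0 440/221 -21/442 0; 0 0 0 1]
T4·…·T1 = [-1 0 0 -5; 0 -42/221 -110/221 4; 0 440/221 -21/442 5; 0 0 0 1]
det M = -1; M⁻¹ = [-1 0 0 -5; 0 -21/442 110/221 -508/221; 0 -440/221 -42/221 1970/221; 0 0 0 1]
M⁻¹ · (-4, 402/85, 134/17)ᵀ = (-1, 7/5, -2)ᵀ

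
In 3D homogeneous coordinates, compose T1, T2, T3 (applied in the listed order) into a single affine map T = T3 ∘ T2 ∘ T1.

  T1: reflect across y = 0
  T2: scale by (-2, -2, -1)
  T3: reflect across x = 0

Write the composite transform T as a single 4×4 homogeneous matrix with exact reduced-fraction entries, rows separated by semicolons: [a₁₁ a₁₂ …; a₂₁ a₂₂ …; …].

T1 = [1 0 0 0; 0 -1 0 0; 0 0 1 0; 0 0 0 1]
T2·T1 = [-2 0 0 0; 0 2 0 0; 0 0 -1 0; 0 0 0 1]
T3·…·T1 = [2 0 0 0; 0 2 0 0; 0 0 -1 0; 0 0 0 1]

T = [2 0 0 0; 0 2 0 0; 0 0 -1 0; 0 0 0 1]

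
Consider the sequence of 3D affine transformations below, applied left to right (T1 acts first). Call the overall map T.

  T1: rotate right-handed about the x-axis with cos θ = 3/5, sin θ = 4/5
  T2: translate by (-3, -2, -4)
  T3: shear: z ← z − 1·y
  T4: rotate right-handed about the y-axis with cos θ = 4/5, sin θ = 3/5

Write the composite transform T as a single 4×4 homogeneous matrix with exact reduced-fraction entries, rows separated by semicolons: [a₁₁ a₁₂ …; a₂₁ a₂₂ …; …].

T = [4/5 3/25 21/25 -18/5; 0 3/5 -4/5 -2; -3/5 4/25 28/25 1/5; 0 0 0 1]

T1 = [1 0 0 0; 0 3/5 -4/5 0; 0 4/5 3/5 0; 0 0 0 1]
T2·T1 = [1 0 0 -3; 0 3/5 -4/5 -2; 0 4/5 3/5 -4; 0 0 0 1]
T3·…·T1 = [1 0 0 -3; 0 3/5 -4/5 -2; 0 1/5 7/5 -2; 0 0 0 1]
T4·…·T1 = [4/5 3/25 21/25 -18/5; 0 3/5 -4/5 -2; -3/5 4/25 28/25 1/5; 0 0 0 1]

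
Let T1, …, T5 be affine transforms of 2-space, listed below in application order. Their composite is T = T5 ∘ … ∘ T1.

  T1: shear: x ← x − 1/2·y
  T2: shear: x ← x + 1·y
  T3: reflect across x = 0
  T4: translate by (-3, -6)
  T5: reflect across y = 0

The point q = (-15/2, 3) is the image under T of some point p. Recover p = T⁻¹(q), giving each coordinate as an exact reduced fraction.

p = (3, 3)

T1 = [1 -1/2 0; 0 1 0; 0 0 1]
T2·T1 = [1 1/2 0; 0 1 0; 0 0 1]
T3·…·T1 = [-1 -1/2 0; 0 1 0; 0 0 1]
T4·…·T1 = [-1 -1/2 -3; 0 1 -6; 0 0 1]
T5·…·T1 = [-1 -1/2 -3; 0 -1 6; 0 0 1]
det M = 1; M⁻¹ = [-1 1/2 -6; 0 -1 6; 0 0 1]
M⁻¹ · (-15/2, 3)ᵀ = (3, 3)ᵀ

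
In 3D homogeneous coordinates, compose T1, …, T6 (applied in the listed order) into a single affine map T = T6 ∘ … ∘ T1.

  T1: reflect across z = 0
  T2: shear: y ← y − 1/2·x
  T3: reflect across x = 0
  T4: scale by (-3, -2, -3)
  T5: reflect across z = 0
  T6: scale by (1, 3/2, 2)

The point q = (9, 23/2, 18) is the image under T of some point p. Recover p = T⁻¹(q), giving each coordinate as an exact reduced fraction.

p = (3, -7/3, -3)

T1 = [1 0 0 0; 0 1 0 0; 0 0 -1 0; 0 0 0 1]
T2·T1 = [1 0 0 0; -1/2 1 0 0; 0 0 -1 0; 0 0 0 1]
T3·…·T1 = [-1 0 0 0; -1/2 1 0 0; 0 0 -1 0; 0 0 0 1]
T4·…·T1 = [3 0 0 0; 1 -2 0 0; 0 0 3 0; 0 0 0 1]
T5·…·T1 = [3 0 0 0; 1 -2 0 0; 0 0 -3 0; 0 0 0 1]
T6·…·T1 = [3 0 0 0; 3/2 -3 0 0; 0 0 -6 0; 0 0 0 1]
det M = 54; M⁻¹ = [1/3 0 0 0; 1/6 -1/3 0 0; 0 0 -1/6 0; 0 0 0 1]
M⁻¹ · (9, 23/2, 18)ᵀ = (3, -7/3, -3)ᵀ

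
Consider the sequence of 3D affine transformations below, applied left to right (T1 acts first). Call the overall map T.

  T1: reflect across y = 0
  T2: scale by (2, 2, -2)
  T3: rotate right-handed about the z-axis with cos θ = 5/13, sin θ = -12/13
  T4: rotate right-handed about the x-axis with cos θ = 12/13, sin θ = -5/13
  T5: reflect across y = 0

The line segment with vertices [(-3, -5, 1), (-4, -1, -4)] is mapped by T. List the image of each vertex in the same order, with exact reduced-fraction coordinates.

T1 reflect across y = 0: (-3, -5, 1) → (-3, 5, 1); (-4, -1, -4) → (-4, 1, -4)
T2 scale by (2, 2, -2): (-3, 5, 1) → (-6, 10, -2); (-4, 1, -4) → (-8, 2, 8)
T3 rotate right-handed about the z-axis with cos θ = 5/13, sin θ = -12/13: (-6, 10, -2) → (90/13, 122/13, -2); (-8, 2, 8) → (-16/13, 106/13, 8)
T4 rotate right-handed about the x-axis with cos θ = 12/13, sin θ = -5/13: (90/13, 122/13, -2) → (90/13, 1334/169, -922/169); (-16/13, 106/13, 8) → (-16/13, 1792/169, 718/169)
T5 reflect across y = 0: (90/13, 1334/169, -922/169) → (90/13, -1334/169, -922/169); (-16/13, 1792/169, 718/169) → (-16/13, -1792/169, 718/169)

image vertices: (90/13, -1334/169, -922/169), (-16/13, -1792/169, 718/169)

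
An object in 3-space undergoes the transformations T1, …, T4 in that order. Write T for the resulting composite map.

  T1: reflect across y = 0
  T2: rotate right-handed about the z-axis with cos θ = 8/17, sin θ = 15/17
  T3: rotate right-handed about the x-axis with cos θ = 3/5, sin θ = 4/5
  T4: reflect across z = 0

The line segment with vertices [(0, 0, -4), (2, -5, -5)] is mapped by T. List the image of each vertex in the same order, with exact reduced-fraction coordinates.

T1 reflect across y = 0: (0, 0, -4) → (0, 0, -4); (2, -5, -5) → (2, 5, -5)
T2 rotate right-handed about the z-axis with cos θ = 8/17, sin θ = 15/17: (0, 0, -4) → (0, 0, -4); (2, 5, -5) → (-59/17, 70/17, -5)
T3 rotate right-handed about the x-axis with cos θ = 3/5, sin θ = 4/5: (0, 0, -4) → (0, 16/5, -12/5); (-59/17, 70/17, -5) → (-59/17, 110/17, 5/17)
T4 reflect across z = 0: (0, 16/5, -12/5) → (0, 16/5, 12/5); (-59/17, 110/17, 5/17) → (-59/17, 110/17, -5/17)

image vertices: (0, 16/5, 12/5), (-59/17, 110/17, -5/17)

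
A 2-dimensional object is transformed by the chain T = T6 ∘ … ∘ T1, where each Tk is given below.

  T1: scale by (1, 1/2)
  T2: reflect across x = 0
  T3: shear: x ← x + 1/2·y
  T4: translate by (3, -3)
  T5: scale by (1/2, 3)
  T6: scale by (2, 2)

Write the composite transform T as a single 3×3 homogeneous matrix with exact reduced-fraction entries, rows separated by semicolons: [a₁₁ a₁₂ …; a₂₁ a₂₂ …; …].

T1 = [1 0 0; 0 1/2 0; 0 0 1]
T2·T1 = [-1 0 0; 0 1/2 0; 0 0 1]
T3·…·T1 = [-1 1/4 0; 0 1/2 0; 0 0 1]
T4·…·T1 = [-1 1/4 3; 0 1/2 -3; 0 0 1]
T5·…·T1 = [-1/2 1/8 3/2; 0 3/2 -9; 0 0 1]
T6·…·T1 = [-1 1/4 3; 0 3 -18; 0 0 1]

T = [-1 1/4 3; 0 3 -18; 0 0 1]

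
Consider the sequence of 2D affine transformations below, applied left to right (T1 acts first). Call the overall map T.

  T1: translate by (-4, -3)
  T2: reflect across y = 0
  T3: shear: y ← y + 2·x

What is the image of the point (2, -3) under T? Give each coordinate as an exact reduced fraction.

T(p) = (-2, 2)

T1 translate by (-4, -3): (2, -3) → (-2, -6)
T2 reflect across y = 0: (-2, -6) → (-2, 6)
T3 shear: y ← y + 2·x: (-2, 6) → (-2, 2)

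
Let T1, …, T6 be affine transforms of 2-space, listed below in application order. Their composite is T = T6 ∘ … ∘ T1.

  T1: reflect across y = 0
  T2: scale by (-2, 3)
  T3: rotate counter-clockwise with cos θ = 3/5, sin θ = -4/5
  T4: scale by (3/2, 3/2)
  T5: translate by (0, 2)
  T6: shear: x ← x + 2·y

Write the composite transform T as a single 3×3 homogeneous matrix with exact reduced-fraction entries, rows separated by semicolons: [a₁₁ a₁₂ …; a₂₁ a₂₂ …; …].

T = [3 -9 4; 12/5 -27/10 2; 0 0 1]

T1 = [1 0 0; 0 -1 0; 0 0 1]
T2·T1 = [-2 0 0; 0 -3 0; 0 0 1]
T3·…·T1 = [-6/5 -12/5 0; 8/5 -9/5 0; 0 0 1]
T4·…·T1 = [-9/5 -18/5 0; 12/5 -27/10 0; 0 0 1]
T5·…·T1 = [-9/5 -18/5 0; 12/5 -27/10 2; 0 0 1]
T6·…·T1 = [3 -9 4; 12/5 -27/10 2; 0 0 1]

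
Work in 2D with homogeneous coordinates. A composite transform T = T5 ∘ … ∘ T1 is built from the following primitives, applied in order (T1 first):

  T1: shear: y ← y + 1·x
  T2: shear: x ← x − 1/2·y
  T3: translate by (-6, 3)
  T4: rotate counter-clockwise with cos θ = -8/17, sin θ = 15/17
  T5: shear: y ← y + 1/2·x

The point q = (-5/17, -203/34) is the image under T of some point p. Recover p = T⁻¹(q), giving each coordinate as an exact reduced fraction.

T1 = [1 0 0; 1 1 0; 0 0 1]
T2·T1 = [1/2 -1/2 0; 1 1 0; 0 0 1]
T3·…·T1 = [1/2 -1/2 -6; 1 1 3; 0 0 1]
T4·…·T1 = [-19/17 -11/17 3/17; -1/34 -31/34 -114/17; 0 0 1]
T5·…·T1 = [-19/17 -11/17 3/17; -10/17 -21/17 -225/34; 0 0 1]
det M = 1; M⁻¹ = [-21/17 11/17 9/2; 10/17 -19/17 -15/2; 0 0 1]
M⁻¹ · (-5/17, -203/34)ᵀ = (1, -1)ᵀ

p = (1, -1)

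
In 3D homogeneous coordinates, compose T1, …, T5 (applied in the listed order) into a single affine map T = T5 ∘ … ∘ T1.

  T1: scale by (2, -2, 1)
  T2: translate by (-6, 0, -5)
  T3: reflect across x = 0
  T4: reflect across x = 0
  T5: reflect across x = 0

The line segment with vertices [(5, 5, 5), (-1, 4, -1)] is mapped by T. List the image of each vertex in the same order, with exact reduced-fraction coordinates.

T1 scale by (2, -2, 1): (5, 5, 5) → (10, -10, 5); (-1, 4, -1) → (-2, -8, -1)
T2 translate by (-6, 0, -5): (10, -10, 5) → (4, -10, 0); (-2, -8, -1) → (-8, -8, -6)
T3 reflect across x = 0: (4, -10, 0) → (-4, -10, 0); (-8, -8, -6) → (8, -8, -6)
T4 reflect across x = 0: (-4, -10, 0) → (4, -10, 0); (8, -8, -6) → (-8, -8, -6)
T5 reflect across x = 0: (4, -10, 0) → (-4, -10, 0); (-8, -8, -6) → (8, -8, -6)

image vertices: (-4, -10, 0), (8, -8, -6)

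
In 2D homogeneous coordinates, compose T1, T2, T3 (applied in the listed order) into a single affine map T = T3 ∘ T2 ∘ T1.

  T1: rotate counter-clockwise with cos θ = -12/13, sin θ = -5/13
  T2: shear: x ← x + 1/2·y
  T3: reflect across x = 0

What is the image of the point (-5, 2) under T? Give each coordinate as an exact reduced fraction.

T1 rotate counter-clockwise with cos θ = -12/13, sin θ = -5/13: (-5, 2) → (70/13, 1/13)
T2 shear: x ← x + 1/2·y: (70/13, 1/13) → (141/26, 1/13)
T3 reflect across x = 0: (141/26, 1/13) → (-141/26, 1/13)

T(p) = (-141/26, 1/13)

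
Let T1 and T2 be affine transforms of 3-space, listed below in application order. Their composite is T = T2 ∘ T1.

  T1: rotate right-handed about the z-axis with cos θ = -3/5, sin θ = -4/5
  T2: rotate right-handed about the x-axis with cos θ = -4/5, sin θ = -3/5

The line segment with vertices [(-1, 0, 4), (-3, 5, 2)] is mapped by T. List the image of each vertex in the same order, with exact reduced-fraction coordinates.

image vertices: (3/5, 44/25, -92/25), (29/5, 42/25, -31/25)

T1 rotate right-handed about the z-axis with cos θ = -3/5, sin θ = -4/5: (-1, 0, 4) → (3/5, 4/5, 4); (-3, 5, 2) → (29/5, -3/5, 2)
T2 rotate right-handed about the x-axis with cos θ = -4/5, sin θ = -3/5: (3/5, 4/5, 4) → (3/5, 44/25, -92/25); (29/5, -3/5, 2) → (29/5, 42/25, -31/25)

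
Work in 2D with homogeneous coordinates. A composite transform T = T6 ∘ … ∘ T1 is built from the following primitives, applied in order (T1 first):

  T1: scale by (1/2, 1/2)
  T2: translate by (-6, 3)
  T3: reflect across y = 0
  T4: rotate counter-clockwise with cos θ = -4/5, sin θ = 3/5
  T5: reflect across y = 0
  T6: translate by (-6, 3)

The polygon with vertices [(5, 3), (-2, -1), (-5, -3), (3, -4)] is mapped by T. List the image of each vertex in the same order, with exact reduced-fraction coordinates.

T1 scale by (1/2, 1/2): (5, 3) → (5/2, 3/2); (-2, -1) → (-1, -1/2); (-5, -3) → (-5/2, -3/2); (3, -4) → (3/2, -2)
T2 translate by (-6, 3): (5/2, 3/2) → (-7/2, 9/2); (-1, -1/2) → (-7, 5/2); (-5/2, -3/2) → (-17/2, 3/2); (3/2, -2) → (-9/2, 1)
T3 reflect across y = 0: (-7/2, 9/2) → (-7/2, -9/2); (-7, 5/2) → (-7, -5/2); (-17/2, 3/2) → (-17/2, -3/2); (-9/2, 1) → (-9/2, -1)
T4 rotate counter-clockwise with cos θ = -4/5, sin θ = 3/5: (-7/2, -9/2) → (11/2, 3/2); (-7, -5/2) → (71/10, -11/5); (-17/2, -3/2) → (77/10, -39/10); (-9/2, -1) → (21/5, -19/10)
T5 reflect across y = 0: (11/2, 3/2) → (11/2, -3/2); (71/10, -11/5) → (71/10, 11/5); (77/10, -39/10) → (77/10, 39/10); (21/5, -19/10) → (21/5, 19/10)
T6 translate by (-6, 3): (11/2, -3/2) → (-1/2, 3/2); (71/10, 11/5) → (11/10, 26/5); (77/10, 39/10) → (17/10, 69/10); (21/5, 19/10) → (-9/5, 49/10)

image vertices: (-1/2, 3/2), (11/10, 26/5), (17/10, 69/10), (-9/5, 49/10)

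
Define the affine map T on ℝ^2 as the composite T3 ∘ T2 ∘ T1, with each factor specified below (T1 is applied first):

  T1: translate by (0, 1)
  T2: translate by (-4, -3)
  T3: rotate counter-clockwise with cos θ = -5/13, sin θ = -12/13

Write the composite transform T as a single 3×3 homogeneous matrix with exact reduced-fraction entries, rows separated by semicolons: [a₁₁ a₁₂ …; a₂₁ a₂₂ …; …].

T = [-5/13 12/13 -4/13; -12/13 -5/13 58/13; 0 0 1]

T1 = [1 0 0; 0 1 1; 0 0 1]
T2·T1 = [1 0 -4; 0 1 -2; 0 0 1]
T3·…·T1 = [-5/13 12/13 -4/13; -12/13 -5/13 58/13; 0 0 1]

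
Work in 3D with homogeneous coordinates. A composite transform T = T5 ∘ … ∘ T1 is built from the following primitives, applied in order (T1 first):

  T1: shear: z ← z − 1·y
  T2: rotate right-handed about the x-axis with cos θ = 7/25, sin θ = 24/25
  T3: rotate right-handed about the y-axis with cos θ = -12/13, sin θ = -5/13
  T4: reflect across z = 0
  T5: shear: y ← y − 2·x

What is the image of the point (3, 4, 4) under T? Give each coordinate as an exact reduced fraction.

T(p) = (-276/65, 3124/325, 777/325)

T1 shear: z ← z − 1·y: (3, 4, 4) → (3, 4, 0)
T2 rotate right-handed about the x-axis with cos θ = 7/25, sin θ = 24/25: (3, 4, 0) → (3, 28/25, 96/25)
T3 rotate right-handed about the y-axis with cos θ = -12/13, sin θ = -5/13: (3, 28/25, 96/25) → (-276/65, 28/25, -777/325)
T4 reflect across z = 0: (-276/65, 28/25, -777/325) → (-276/65, 28/25, 777/325)
T5 shear: y ← y − 2·x: (-276/65, 28/25, 777/325) → (-276/65, 3124/325, 777/325)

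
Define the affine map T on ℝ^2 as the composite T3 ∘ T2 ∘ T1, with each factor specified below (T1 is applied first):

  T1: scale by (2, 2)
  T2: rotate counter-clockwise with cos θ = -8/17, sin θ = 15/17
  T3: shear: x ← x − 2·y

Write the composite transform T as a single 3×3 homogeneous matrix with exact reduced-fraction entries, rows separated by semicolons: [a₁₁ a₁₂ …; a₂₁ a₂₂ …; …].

T1 = [2 0 0; 0 2 0; 0 0 1]
T2·T1 = [-16/17 -30/17 0; 30/17 -16/17 0; 0 0 1]
T3·…·T1 = [-76/17 2/17 0; 30/17 -16/17 0; 0 0 1]

T = [-76/17 2/17 0; 30/17 -16/17 0; 0 0 1]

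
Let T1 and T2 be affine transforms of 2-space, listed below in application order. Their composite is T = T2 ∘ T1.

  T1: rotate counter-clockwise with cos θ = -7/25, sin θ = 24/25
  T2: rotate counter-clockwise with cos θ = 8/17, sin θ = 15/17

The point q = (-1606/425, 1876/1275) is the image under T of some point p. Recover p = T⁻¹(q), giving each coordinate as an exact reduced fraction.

p = (4, -2/3)

T1 = [-7/25 -24/25 0; 24/25 -7/25 0; 0 0 1]
T2·T1 = [-416/425 -87/425 0; 87/425 -416/425 0; 0 0 1]
det M = 1; M⁻¹ = [-416/425 87/425 0; -87/425 -416/425 0; 0 0 1]
M⁻¹ · (-1606/425, 1876/1275)ᵀ = (4, -2/3)ᵀ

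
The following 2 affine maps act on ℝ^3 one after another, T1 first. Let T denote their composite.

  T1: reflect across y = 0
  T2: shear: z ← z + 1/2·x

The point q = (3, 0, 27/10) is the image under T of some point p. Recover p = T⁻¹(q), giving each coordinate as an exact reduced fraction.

T1 = [1 0 0 0; 0 -1 0 0; 0 0 1 0; 0 0 0 1]
T2·T1 = [1 0 0 0; 0 -1 0 0; 1/2 0 1 0; 0 0 0 1]
det M = -1; M⁻¹ = [1 0 0 0; 0 -1 0 0; -1/2 0 1 0; 0 0 0 1]
M⁻¹ · (3, 0, 27/10)ᵀ = (3, 0, 6/5)ᵀ

p = (3, 0, 6/5)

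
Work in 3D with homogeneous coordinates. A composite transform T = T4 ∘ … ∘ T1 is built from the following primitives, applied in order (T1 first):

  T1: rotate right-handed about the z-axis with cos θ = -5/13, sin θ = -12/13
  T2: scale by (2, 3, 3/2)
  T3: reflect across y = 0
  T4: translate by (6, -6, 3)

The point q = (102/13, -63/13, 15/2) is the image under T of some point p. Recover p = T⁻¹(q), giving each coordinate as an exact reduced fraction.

p = (0, 1, 3)

T1 = [-5/13 12/13 0 0; -12/13 -5/13 0 0; 0 0 1 0; 0 0 0 1]
T2·T1 = [-10/13 24/13 0 0; -36/13 -15/13 0 0; 0 0 3/2 0; 0 0 0 1]
T3·…·T1 = [-10/13 24/13 0 0; 36/13 15/13 0 0; 0 0 3/2 0; 0 0 0 1]
T4·…·T1 = [-10/13 24/13 0 6; 36/13 15/13 0 -6; 0 0 3/2 3; 0 0 0 1]
det M = -9; M⁻¹ = [-5/26 4/13 0 3; 6/13 5/39 0 -2; 0 0 2/3 -2; 0 0 0 1]
M⁻¹ · (102/13, -63/13, 15/2)ᵀ = (0, 1, 3)ᵀ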